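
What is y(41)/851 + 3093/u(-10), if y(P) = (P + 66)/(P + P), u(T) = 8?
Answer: 107918291/279128 ≈ 386.63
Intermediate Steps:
y(P) = (66 + P)/(2*P) (y(P) = (66 + P)/((2*P)) = (66 + P)*(1/(2*P)) = (66 + P)/(2*P))
y(41)/851 + 3093/u(-10) = ((½)*(66 + 41)/41)/851 + 3093/8 = ((½)*(1/41)*107)*(1/851) + 3093*(⅛) = (107/82)*(1/851) + 3093/8 = 107/69782 + 3093/8 = 107918291/279128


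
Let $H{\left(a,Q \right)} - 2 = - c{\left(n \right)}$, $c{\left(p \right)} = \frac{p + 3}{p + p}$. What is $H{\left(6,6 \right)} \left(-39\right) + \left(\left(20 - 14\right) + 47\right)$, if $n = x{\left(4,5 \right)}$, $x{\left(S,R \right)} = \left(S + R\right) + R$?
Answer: $- \frac{37}{28} \approx -1.3214$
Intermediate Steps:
$x{\left(S,R \right)} = S + 2 R$ ($x{\left(S,R \right)} = \left(R + S\right) + R = S + 2 R$)
$n = 14$ ($n = 4 + 2 \cdot 5 = 4 + 10 = 14$)
$c{\left(p \right)} = \frac{3 + p}{2 p}$
$H{\left(a,Q \right)} = \frac{39}{28}$ ($H{\left(a,Q \right)} = 2 - \frac{3 + 14}{2 \cdot 14} = 2 - \frac{1}{2} \cdot \frac{1}{14} \cdot 17 = 2 - \frac{17}{28} = \frac{39}{28}$)
$H{\left(6,6 \right)} \left(-39\right) + \left(\left(20 - 14\right) + 47\right) = \frac{39}{28} \left(-39\right) + \left(\left(20 - 14\right) + 47\right) = - \frac{1521}{28} + \left(6 + 47\right) = - \frac{1521}{28} + 53 = - \frac{37}{28}$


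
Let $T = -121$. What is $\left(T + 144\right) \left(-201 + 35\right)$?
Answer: $-3818$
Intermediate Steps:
$\left(T + 144\right) \left(-201 + 35\right) = \left(-121 + 144\right) \left(-201 + 35\right) = 23 \left(-166\right) = -3818$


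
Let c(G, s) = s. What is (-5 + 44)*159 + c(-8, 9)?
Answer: 6210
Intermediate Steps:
(-5 + 44)*159 + c(-8, 9) = (-5 + 44)*159 + 9 = 39*159 + 9 = 6201 + 9 = 6210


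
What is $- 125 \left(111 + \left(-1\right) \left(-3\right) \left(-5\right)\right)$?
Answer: $-12000$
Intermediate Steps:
$- 125 \left(111 + \left(-1\right) \left(-3\right) \left(-5\right)\right) = - 125 \left(111 + 3 \left(-5\right)\right) = - 125 \left(111 - 15\right) = \left(-125\right) 96 = -12000$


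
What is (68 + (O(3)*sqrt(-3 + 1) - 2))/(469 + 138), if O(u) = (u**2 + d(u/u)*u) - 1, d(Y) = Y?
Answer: 66/607 + 11*I*sqrt(2)/607 ≈ 0.10873 + 0.025628*I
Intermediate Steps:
O(u) = -1 + u + u**2 (O(u) = (u**2 + (u/u)*u) - 1 = (u**2 + 1*u) - 1 = (u**2 + u) - 1 = (u + u**2) - 1 = -1 + u + u**2)
(68 + (O(3)*sqrt(-3 + 1) - 2))/(469 + 138) = (68 + ((-1 + 3 + 3**2)*sqrt(-3 + 1) - 2))/(469 + 138) = (68 + ((-1 + 3 + 9)*sqrt(-2) - 2))/607 = (68 + (11*(I*sqrt(2)) - 2))*(1/607) = (68 + (11*I*sqrt(2) - 2))*(1/607) = (68 + (-2 + 11*I*sqrt(2)))*(1/607) = (66 + 11*I*sqrt(2))*(1/607) = 66/607 + 11*I*sqrt(2)/607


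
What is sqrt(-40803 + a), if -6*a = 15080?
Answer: I*sqrt(389847)/3 ≈ 208.13*I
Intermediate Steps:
a = -7540/3 (a = -1/6*15080 = -7540/3 ≈ -2513.3)
sqrt(-40803 + a) = sqrt(-40803 - 7540/3) = sqrt(-129949/3) = I*sqrt(389847)/3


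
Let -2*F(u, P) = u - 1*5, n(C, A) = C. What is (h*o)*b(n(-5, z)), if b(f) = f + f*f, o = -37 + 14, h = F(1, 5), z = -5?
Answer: -920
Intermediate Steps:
F(u, P) = 5/2 - u/2 (F(u, P) = -(u - 1*5)/2 = -(u - 5)/2 = -(-5 + u)/2 = 5/2 - u/2)
h = 2 (h = 5/2 - ½*1 = 5/2 - ½ = 2)
o = -23
b(f) = f + f²
(h*o)*b(n(-5, z)) = (2*(-23))*(-5*(1 - 5)) = -(-230)*(-4) = -46*20 = -920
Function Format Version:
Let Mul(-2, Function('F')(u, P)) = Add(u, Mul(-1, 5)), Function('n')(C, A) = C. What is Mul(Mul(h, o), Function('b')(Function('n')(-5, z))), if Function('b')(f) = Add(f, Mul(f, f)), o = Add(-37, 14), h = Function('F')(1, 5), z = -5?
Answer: -920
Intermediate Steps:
Function('F')(u, P) = Add(Rational(5, 2), Mul(Rational(-1, 2), u)) (Function('F')(u, P) = Mul(Rational(-1, 2), Add(u, Mul(-1, 5))) = Mul(Rational(-1, 2), Add(u, -5)) = Mul(Rational(-1, 2), Add(-5, u)) = Add(Rational(5, 2), Mul(Rational(-1, 2), u)))
h = 2 (h = Add(Rational(5, 2), Mul(Rational(-1, 2), 1)) = Add(Rational(5, 2), Rational(-1, 2)) = 2)
o = -23
Function('b')(f) = Add(f, Pow(f, 2))
Mul(Mul(h, o), Function('b')(Function('n')(-5, z))) = Mul(Mul(2, -23), Mul(-5, Add(1, -5))) = Mul(-46, Mul(-5, -4)) = Mul(-46, 20) = -920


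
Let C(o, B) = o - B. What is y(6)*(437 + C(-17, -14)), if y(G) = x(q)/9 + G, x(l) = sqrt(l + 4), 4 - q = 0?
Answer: 2604 + 868*sqrt(2)/9 ≈ 2740.4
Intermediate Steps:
q = 4 (q = 4 - 1*0 = 4 + 0 = 4)
x(l) = sqrt(4 + l)
y(G) = G + 2*sqrt(2)/9 (y(G) = sqrt(4 + 4)/9 + G = sqrt(8)*(1/9) + G = (2*sqrt(2))*(1/9) + G = 2*sqrt(2)/9 + G = G + 2*sqrt(2)/9)
y(6)*(437 + C(-17, -14)) = (6 + 2*sqrt(2)/9)*(437 + (-17 - 1*(-14))) = (6 + 2*sqrt(2)/9)*(437 + (-17 + 14)) = (6 + 2*sqrt(2)/9)*(437 - 3) = (6 + 2*sqrt(2)/9)*434 = 2604 + 868*sqrt(2)/9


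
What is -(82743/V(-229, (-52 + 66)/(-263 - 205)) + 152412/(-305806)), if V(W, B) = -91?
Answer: 12658587675/13914173 ≈ 909.76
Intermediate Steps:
-(82743/V(-229, (-52 + 66)/(-263 - 205)) + 152412/(-305806)) = -(82743/(-91) + 152412/(-305806)) = -(82743*(-1/91) + 152412*(-1/305806)) = -(-82743/91 - 76206/152903) = -1*(-12658587675/13914173) = 12658587675/13914173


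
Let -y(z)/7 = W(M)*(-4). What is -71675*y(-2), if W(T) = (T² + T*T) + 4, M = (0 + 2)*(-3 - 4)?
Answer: -794732400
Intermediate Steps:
M = -14 (M = 2*(-7) = -14)
W(T) = 4 + 2*T² (W(T) = (T² + T²) + 4 = 2*T² + 4 = 4 + 2*T²)
y(z) = 11088 (y(z) = -7*(4 + 2*(-14)²)*(-4) = -7*(4 + 2*196)*(-4) = -7*(4 + 392)*(-4) = -2772*(-4) = -7*(-1584) = 11088)
-71675*y(-2) = -71675*11088 = -794732400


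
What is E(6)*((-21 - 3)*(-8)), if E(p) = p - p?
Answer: 0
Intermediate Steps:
E(p) = 0
E(6)*((-21 - 3)*(-8)) = 0*((-21 - 3)*(-8)) = 0*(-24*(-8)) = 0*192 = 0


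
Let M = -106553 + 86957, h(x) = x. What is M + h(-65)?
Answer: -19661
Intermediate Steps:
M = -19596
M + h(-65) = -19596 - 65 = -19661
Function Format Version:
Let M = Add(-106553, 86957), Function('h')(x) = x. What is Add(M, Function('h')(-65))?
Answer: -19661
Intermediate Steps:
M = -19596
Add(M, Function('h')(-65)) = Add(-19596, -65) = -19661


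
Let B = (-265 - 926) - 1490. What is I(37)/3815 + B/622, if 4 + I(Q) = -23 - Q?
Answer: -10267823/2372930 ≈ -4.3271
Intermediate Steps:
B = -2681 (B = -1191 - 1490 = -2681)
I(Q) = -27 - Q (I(Q) = -4 + (-23 - Q) = -27 - Q)
I(37)/3815 + B/622 = (-27 - 1*37)/3815 - 2681/622 = (-27 - 37)*(1/3815) - 2681*1/622 = -64*1/3815 - 2681/622 = -64/3815 - 2681/622 = -10267823/2372930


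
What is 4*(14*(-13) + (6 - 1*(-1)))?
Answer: -700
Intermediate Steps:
4*(14*(-13) + (6 - 1*(-1))) = 4*(-182 + (6 + 1)) = 4*(-182 + 7) = 4*(-175) = -700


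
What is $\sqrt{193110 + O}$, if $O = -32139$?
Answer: $\sqrt{160971} \approx 401.21$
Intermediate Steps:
$\sqrt{193110 + O} = \sqrt{193110 - 32139} = \sqrt{160971}$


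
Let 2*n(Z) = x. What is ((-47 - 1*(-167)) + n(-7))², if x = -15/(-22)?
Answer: 28037025/1936 ≈ 14482.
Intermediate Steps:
x = 15/22 (x = -15*(-1/22) = 15/22 ≈ 0.68182)
n(Z) = 15/44 (n(Z) = (½)*(15/22) = 15/44)
((-47 - 1*(-167)) + n(-7))² = ((-47 - 1*(-167)) + 15/44)² = ((-47 + 167) + 15/44)² = (120 + 15/44)² = (5295/44)² = 28037025/1936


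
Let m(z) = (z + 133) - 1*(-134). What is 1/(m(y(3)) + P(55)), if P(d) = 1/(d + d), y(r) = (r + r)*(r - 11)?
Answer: 110/24091 ≈ 0.0045660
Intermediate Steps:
y(r) = 2*r*(-11 + r) (y(r) = (2*r)*(-11 + r) = 2*r*(-11 + r))
m(z) = 267 + z (m(z) = (133 + z) + 134 = 267 + z)
P(d) = 1/(2*d)
1/(m(y(3)) + P(55)) = 1/((267 + 2*3*(-11 + 3)) + (½)/55) = 1/((267 + 2*3*(-8)) + (½)*(1/55)) = 1/((267 - 48) + 1/110) = 1/(219 + 1/110) = 1/(24091/110) = 110/24091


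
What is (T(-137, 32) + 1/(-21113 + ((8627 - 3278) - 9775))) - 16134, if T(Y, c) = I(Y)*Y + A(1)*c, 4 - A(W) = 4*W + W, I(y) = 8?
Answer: -440854219/25539 ≈ -17262.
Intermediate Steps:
A(W) = 4 - 5*W (A(W) = 4 - (4*W + W) = 4 - 5*W)
T(Y, c) = -c + 8*Y (T(Y, c) = 8*Y + (4 - 5*1)*c = 8*Y + (4 - 5)*c = 8*Y - c = -c + 8*Y)
(T(-137, 32) + 1/(-21113 + ((8627 - 3278) - 9775))) - 16134 = ((-1*32 + 8*(-137)) + 1/(-21113 + ((8627 - 3278) - 9775))) - 16134 = ((-32 - 1096) + 1/(-21113 + (5349 - 9775))) - 16134 = (-1128 + 1/(-21113 - 4426)) - 16134 = (-1128 + 1/(-25539)) - 16134 = (-1128 - 1/25539) - 16134 = -28807993/25539 - 16134 = -440854219/25539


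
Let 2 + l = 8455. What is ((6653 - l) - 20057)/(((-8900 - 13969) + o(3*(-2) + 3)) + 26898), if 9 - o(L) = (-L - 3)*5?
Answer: -21857/4038 ≈ -5.4128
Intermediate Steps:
l = 8453 (l = -2 + 8455 = 8453)
o(L) = 24 + 5*L (o(L) = 9 - (-L - 3)*5 = 9 - (-3 - L)*5 = 9 - (-15 - 5*L) = 9 + (15 + 5*L) = 24 + 5*L)
((6653 - l) - 20057)/(((-8900 - 13969) + o(3*(-2) + 3)) + 26898) = ((6653 - 1*8453) - 20057)/(((-8900 - 13969) + (24 + 5*(3*(-2) + 3))) + 26898) = ((6653 - 8453) - 20057)/((-22869 + (24 + 5*(-6 + 3))) + 26898) = (-1800 - 20057)/((-22869 + (24 + 5*(-3))) + 26898) = -21857/((-22869 + (24 - 15)) + 26898) = -21857/((-22869 + 9) + 26898) = -21857/(-22860 + 26898) = -21857/4038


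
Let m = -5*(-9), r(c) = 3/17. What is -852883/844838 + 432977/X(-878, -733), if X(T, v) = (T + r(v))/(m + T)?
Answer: 5180016253649877/12607517474 ≈ 4.1087e+5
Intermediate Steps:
r(c) = 3/17 (r(c) = 3*(1/17) = 3/17)
m = 45
X(T, v) = (3/17 + T)/(45 + T) (X(T, v) = (T + 3/17)/(45 + T) = (3/17 + T)/(45 + T))
-852883/844838 + 432977/X(-878, -733) = -852883/844838 + 432977/(((3/17 - 878)/(45 - 878))) = -852883*1/844838 + 432977/((-14923/17/(-833))) = -852883/844838 + 432977/((-1/833*(-14923/17))) = -852883/844838 + 432977/(14923/14161) = -852883/844838 + 432977*(14161/14923) = -852883/844838 + 6131387297/14923 = 5180016253649877/12607517474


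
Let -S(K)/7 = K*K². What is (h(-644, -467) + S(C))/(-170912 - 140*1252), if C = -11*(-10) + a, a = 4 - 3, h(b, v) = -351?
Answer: 1196721/43274 ≈ 27.655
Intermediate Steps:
a = 1
C = 111 (C = -11*(-10) + 1 = 110 + 1 = 111)
S(K) = -7*K³ (S(K) = -7*K*K² = -7*K³)
(h(-644, -467) + S(C))/(-170912 - 140*1252) = (-351 - 7*111³)/(-170912 - 140*1252) = (-351 - 7*1367631)/(-170912 - 175280) = (-351 - 9573417)/(-346192) = -9573768*(-1/346192) = 1196721/43274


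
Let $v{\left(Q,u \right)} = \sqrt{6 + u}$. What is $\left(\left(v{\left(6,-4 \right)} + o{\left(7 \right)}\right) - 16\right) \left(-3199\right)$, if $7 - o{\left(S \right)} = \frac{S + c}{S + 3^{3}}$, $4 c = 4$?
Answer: $\frac{502243}{17} - 3199 \sqrt{2} \approx 25020.0$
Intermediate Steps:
$c = 1$ ($c = \frac{1}{4} \cdot 4 = 1$)
$o{\left(S \right)} = 7 - \frac{1 + S}{27 + S}$ ($o{\left(S \right)} = 7 - \frac{S + 1}{S + 3^{3}} = 7 - \frac{1 + S}{S + 27} = 7 - \frac{1 + S}{27 + S}$)
$\left(\left(v{\left(6,-4 \right)} + o{\left(7 \right)}\right) - 16\right) \left(-3199\right) = \left(\left(\sqrt{6 - 4} + \frac{2 \left(94 + 3 \cdot 7\right)}{27 + 7}\right) - 16\right) \left(-3199\right) = \left(\left(\sqrt{2} + \frac{2 \left(94 + 21\right)}{34}\right) - 16\right) \left(-3199\right) = \left(\left(\sqrt{2} + 2 \cdot \frac{1}{34} \cdot 115\right) - 16\right) \left(-3199\right) = \left(\left(\sqrt{2} + \frac{115}{17}\right) - 16\right) \left(-3199\right) = \left(\left(\frac{115}{17} + \sqrt{2}\right) - 16\right) \left(-3199\right) = \left(- \frac{157}{17} + \sqrt{2}\right) \left(-3199\right) = \frac{502243}{17} - 3199 \sqrt{2}$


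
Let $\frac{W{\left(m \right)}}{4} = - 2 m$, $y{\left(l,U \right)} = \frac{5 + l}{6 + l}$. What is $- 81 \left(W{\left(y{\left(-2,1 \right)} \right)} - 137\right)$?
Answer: $11583$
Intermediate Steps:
$y{\left(l,U \right)} = \frac{5 + l}{6 + l}$
$W{\left(m \right)} = - 8 m$ ($W{\left(m \right)} = 4 \left(- 2 m\right) = - 8 m$)
$- 81 \left(W{\left(y{\left(-2,1 \right)} \right)} - 137\right) = - 81 \left(- 8 \frac{5 - 2}{6 - 2} - 137\right) = - 81 \left(- 8 \cdot \frac{1}{4} \cdot 3 - 137\right) = - 81 \left(\left(-8\right) \frac{3}{4} - 137\right) = - 81 \left(-6 - 137\right) = \left(-81\right) \left(-143\right) = 11583$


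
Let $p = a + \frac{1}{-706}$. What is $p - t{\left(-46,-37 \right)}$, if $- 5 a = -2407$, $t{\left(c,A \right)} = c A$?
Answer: $- \frac{4308723}{3530} \approx -1220.6$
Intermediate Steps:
$t{\left(c,A \right)} = A c$
$a = \frac{2407}{5}$ ($a = \left(- \frac{1}{5}\right) \left(-2407\right) = \frac{2407}{5} \approx 481.4$)
$p = \frac{1699337}{3530}$ ($p = \frac{2407}{5} + \frac{1}{-706} = \frac{2407}{5} - \frac{1}{706} = \frac{1699337}{3530} \approx 481.4$)
$p - t{\left(-46,-37 \right)} = \frac{1699337}{3530} - \left(-37\right) \left(-46\right) = \frac{1699337}{3530} - 1702 = - \frac{4308723}{3530}$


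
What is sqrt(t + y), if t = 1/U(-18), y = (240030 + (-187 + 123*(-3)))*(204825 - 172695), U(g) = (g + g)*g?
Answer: sqrt(9971812307522)/36 ≈ 87717.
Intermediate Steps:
U(g) = 2*g**2 (U(g) = (2*g)*g = 2*g**2)
y = 7694299620 (y = (240030 + (-187 - 369))*32130 = (240030 - 556)*32130 = 239474*32130 = 7694299620)
t = 1/648 (t = 1/(2*(-18)**2) = 1/(2*324) = 1/648 ≈ 0.0015432)
sqrt(t + y) = sqrt(1/648 + 7694299620) = sqrt(4985906153761/648) = sqrt(9971812307522)/36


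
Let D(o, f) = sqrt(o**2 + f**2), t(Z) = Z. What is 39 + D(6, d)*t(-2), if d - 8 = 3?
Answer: 39 - 2*sqrt(157) ≈ 13.940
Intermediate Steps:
d = 11 (d = 8 + 3 = 11)
D(o, f) = sqrt(f**2 + o**2)
39 + D(6, d)*t(-2) = 39 + sqrt(11**2 + 6**2)*(-2) = 39 + sqrt(121 + 36)*(-2) = 39 + sqrt(157)*(-2) = 39 - 2*sqrt(157)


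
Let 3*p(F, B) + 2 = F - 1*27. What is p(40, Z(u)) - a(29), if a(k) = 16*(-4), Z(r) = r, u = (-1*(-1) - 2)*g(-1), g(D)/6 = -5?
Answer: 203/3 ≈ 67.667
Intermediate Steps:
g(D) = -30 (g(D) = 6*(-5) = -30)
u = 30 (u = (-1*(-1) - 2)*(-30) = (1 - 2)*(-30) = -1*(-30) = 30)
a(k) = -64
p(F, B) = -29/3 + F/3 (p(F, B) = -⅔ + (F - 1*27)/3 = -⅔ + (F - 27)/3 = -⅔ + (-27 + F)/3 = -⅔ + (-9 + F/3) = -29/3 + F/3)
p(40, Z(u)) - a(29) = (-29/3 + (⅓)*40) - 1*(-64) = (-29/3 + 40/3) + 64 = 11/3 + 64 = 203/3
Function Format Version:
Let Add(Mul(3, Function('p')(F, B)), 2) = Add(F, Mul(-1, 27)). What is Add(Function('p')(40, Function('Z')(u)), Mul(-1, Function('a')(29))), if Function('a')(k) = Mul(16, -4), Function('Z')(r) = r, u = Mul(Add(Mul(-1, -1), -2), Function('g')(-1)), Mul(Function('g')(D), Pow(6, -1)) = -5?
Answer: Rational(203, 3) ≈ 67.667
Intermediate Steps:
Function('g')(D) = -30 (Function('g')(D) = Mul(6, -5) = -30)
u = 30 (u = Mul(Add(Mul(-1, -1), -2), -30) = Mul(Add(1, -2), -30) = Mul(-1, -30) = 30)
Function('a')(k) = -64
Function('p')(F, B) = Add(Rational(-29, 3), Mul(Rational(1, 3), F)) (Function('p')(F, B) = Add(Rational(-2, 3), Mul(Rational(1, 3), Add(F, Mul(-1, 27)))) = Add(Rational(-2, 3), Mul(Rational(1, 3), Add(F, -27))) = Add(Rational(-2, 3), Mul(Rational(1, 3), Add(-27, F))) = Add(Rational(-2, 3), Add(-9, Mul(Rational(1, 3), F))) = Add(Rational(-29, 3), Mul(Rational(1, 3), F)))
Add(Function('p')(40, Function('Z')(u)), Mul(-1, Function('a')(29))) = Add(Add(Rational(-29, 3), Mul(Rational(1, 3), 40)), Mul(-1, -64)) = Add(Add(Rational(-29, 3), Rational(40, 3)), 64) = Add(Rational(11, 3), 64) = Rational(203, 3)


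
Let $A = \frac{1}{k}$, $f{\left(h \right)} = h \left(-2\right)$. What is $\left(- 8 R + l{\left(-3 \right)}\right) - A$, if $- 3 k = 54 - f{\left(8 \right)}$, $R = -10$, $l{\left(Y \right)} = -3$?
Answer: $\frac{5393}{70} \approx 77.043$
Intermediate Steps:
$f{\left(h \right)} = - 2 h$
$k = - \frac{70}{3}$ ($k = - \frac{54 - \left(-2\right) 8}{3} = - \frac{54 - -16}{3} = - \frac{54 + 16}{3} = \left(- \frac{1}{3}\right) 70 = - \frac{70}{3} \approx -23.333$)
$A = - \frac{3}{70}$ ($A = \frac{1}{- \frac{70}{3}} = - \frac{3}{70} \approx -0.042857$)
$\left(- 8 R + l{\left(-3 \right)}\right) - A = \left(\left(-8\right) \left(-10\right) - 3\right) - - \frac{3}{70} = \left(80 - 3\right) + \frac{3}{70} = 77 + \frac{3}{70} = \frac{5393}{70}$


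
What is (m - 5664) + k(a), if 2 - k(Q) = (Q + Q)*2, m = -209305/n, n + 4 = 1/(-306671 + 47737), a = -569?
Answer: 50689175388/1035737 ≈ 48940.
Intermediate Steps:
n = -1035737/258934 (n = -4 + 1/(-306671 + 47737) = -4 + 1/(-258934) = -4 - 1/258934 = -1035737/258934 ≈ -4.0000)
m = 54196180870/1035737 (m = -209305/(-1035737/258934) = -209305*(-258934/1035737) = 54196180870/1035737 ≈ 52326.)
k(Q) = 2 - 4*Q (k(Q) = 2 - (Q + Q)*2 = 2 - 2*Q*2 = 2 - 4*Q)
(m - 5664) + k(a) = (54196180870/1035737 - 5664) + (2 - 4*(-569)) = 48329766502/1035737 + (2 + 2276) = 48329766502/1035737 + 2278 = 50689175388/1035737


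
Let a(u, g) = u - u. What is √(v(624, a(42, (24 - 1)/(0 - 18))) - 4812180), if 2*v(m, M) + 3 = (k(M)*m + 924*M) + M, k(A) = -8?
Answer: I*√19258710/2 ≈ 2194.2*I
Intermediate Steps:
a(u, g) = 0
v(m, M) = -3/2 - 4*m + 925*M/2 (v(m, M) = -3/2 + ((-8*m + 924*M) + M)/2 = -3/2 + (-8*m + 925*M)/2 = -3/2 + (-4*m + 925*M/2) = -3/2 - 4*m + 925*M/2)
√(v(624, a(42, (24 - 1)/(0 - 18))) - 4812180) = √((-3/2 - 4*624 + (925/2)*0) - 4812180) = √((-3/2 - 2496 + 0) - 4812180) = √(-4995/2 - 4812180) = √(-9629355/2) = I*√19258710/2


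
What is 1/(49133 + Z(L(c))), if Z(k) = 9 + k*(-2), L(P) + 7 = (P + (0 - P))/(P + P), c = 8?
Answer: 1/49156 ≈ 2.0343e-5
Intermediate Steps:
L(P) = -7 (L(P) = -7 + (P + (0 - P))/(P + P) = -7 + (P - P)/((2*P)) = -7 + 0*(1/(2*P)) = -7 + 0 = -7)
Z(k) = 9 - 2*k
1/(49133 + Z(L(c))) = 1/(49133 + (9 - 2*(-7))) = 1/(49133 + (9 + 14)) = 1/(49133 + 23) = 1/49156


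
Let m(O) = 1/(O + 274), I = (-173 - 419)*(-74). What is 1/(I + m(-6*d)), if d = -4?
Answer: 298/13054785 ≈ 2.2827e-5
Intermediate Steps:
I = 43808 (I = -592*(-74) = 43808)
m(O) = 1/(274 + O)
1/(I + m(-6*d)) = 1/(43808 + 1/(274 - 6*(-4))) = 1/(43808 + 1/(274 + 24)) = 1/(43808 + 1/298) = 1/(13054785/298) = 298/13054785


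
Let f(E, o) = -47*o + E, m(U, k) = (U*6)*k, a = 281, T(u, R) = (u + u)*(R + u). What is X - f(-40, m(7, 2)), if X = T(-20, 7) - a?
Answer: 4227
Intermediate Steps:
T(u, R) = 2*u*(R + u) (T(u, R) = (2*u)*(R + u) = 2*u*(R + u))
m(U, k) = 6*U*k (m(U, k) = (6*U)*k = 6*U*k)
f(E, o) = E - 47*o
X = 239 (X = 2*(-20)*(7 - 20) - 1*281 = 2*(-20)*(-13) - 281 = 520 - 281 = 239)
X - f(-40, m(7, 2)) = 239 - (-40 - 282*7*2) = 239 - (-40 - 47*84) = 239 - (-40 - 3948) = 239 - 1*(-3988) = 239 + 3988 = 4227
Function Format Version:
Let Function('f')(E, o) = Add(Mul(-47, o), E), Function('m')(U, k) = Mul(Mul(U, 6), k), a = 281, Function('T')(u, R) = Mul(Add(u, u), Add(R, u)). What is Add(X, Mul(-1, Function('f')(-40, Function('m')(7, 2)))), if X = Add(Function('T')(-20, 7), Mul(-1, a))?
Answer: 4227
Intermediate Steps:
Function('T')(u, R) = Mul(2, u, Add(R, u)) (Function('T')(u, R) = Mul(Mul(2, u), Add(R, u)) = Mul(2, u, Add(R, u)))
Function('m')(U, k) = Mul(6, U, k) (Function('m')(U, k) = Mul(Mul(6, U), k) = Mul(6, U, k))
Function('f')(E, o) = Add(E, Mul(-47, o))
X = 239 (X = Add(Mul(2, -20, Add(7, -20)), Mul(-1, 281)) = Add(Mul(2, -20, -13), -281) = Add(520, -281) = 239)
Add(X, Mul(-1, Function('f')(-40, Function('m')(7, 2)))) = Add(239, Mul(-1, Add(-40, Mul(-47, Mul(6, 7, 2))))) = Add(239, Mul(-1, Add(-40, Mul(-47, 84)))) = Add(239, Mul(-1, Add(-40, -3948))) = Add(239, Mul(-1, -3988)) = Add(239, 3988) = 4227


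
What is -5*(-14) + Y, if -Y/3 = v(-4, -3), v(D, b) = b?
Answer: 79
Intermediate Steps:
Y = 9 (Y = -3*(-3) = 9)
-5*(-14) + Y = -5*(-14) + 9 = 70 + 9 = 79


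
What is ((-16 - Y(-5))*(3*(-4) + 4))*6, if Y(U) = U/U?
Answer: 816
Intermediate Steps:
Y(U) = 1
((-16 - Y(-5))*(3*(-4) + 4))*6 = ((-16 - 1*1)*(3*(-4) + 4))*6 = ((-16 - 1)*(-12 + 4))*6 = -17*(-8)*6 = 136*6 = 816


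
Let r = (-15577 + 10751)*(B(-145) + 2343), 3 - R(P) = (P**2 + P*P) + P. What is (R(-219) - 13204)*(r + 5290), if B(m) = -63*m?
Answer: 6031924438352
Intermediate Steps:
R(P) = 3 - P - 2*P**2 (R(P) = 3 - ((P**2 + P*P) + P) = 3 - ((P**2 + P**2) + P) = 3 - (2*P**2 + P) = 3 - (P + 2*P**2) = 3 + (-P - 2*P**2) = 3 - P - 2*P**2)
r = -55392828 (r = (-15577 + 10751)*(-63*(-145) + 2343) = -4826*(9135 + 2343) = -4826*11478 = -55392828)
(R(-219) - 13204)*(r + 5290) = ((3 - 1*(-219) - 2*(-219)**2) - 13204)*(-55392828 + 5290) = ((3 + 219 - 2*47961) - 13204)*(-55387538) = ((3 + 219 - 95922) - 13204)*(-55387538) = (-95700 - 13204)*(-55387538) = -108904*(-55387538) = 6031924438352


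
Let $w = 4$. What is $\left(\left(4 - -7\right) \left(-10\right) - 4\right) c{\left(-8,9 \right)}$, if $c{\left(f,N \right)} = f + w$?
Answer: $456$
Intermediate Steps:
$c{\left(f,N \right)} = 4 + f$ ($c{\left(f,N \right)} = f + 4 = 4 + f$)
$\left(\left(4 - -7\right) \left(-10\right) - 4\right) c{\left(-8,9 \right)} = \left(\left(4 - -7\right) \left(-10\right) - 4\right) \left(4 - 8\right) = \left(\left(4 + 7\right) \left(-10\right) - 4\right) \left(-4\right) = \left(11 \left(-10\right) - 4\right) \left(-4\right) = \left(-110 - 4\right) \left(-4\right) = \left(-114\right) \left(-4\right) = 456$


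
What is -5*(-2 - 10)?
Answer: 60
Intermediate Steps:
-5*(-2 - 10) = -5*(-12) = 60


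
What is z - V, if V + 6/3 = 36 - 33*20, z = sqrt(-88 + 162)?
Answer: 626 + sqrt(74) ≈ 634.60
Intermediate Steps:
z = sqrt(74) ≈ 8.6023
V = -626 (V = -2 + (36 - 33*20) = -2 + (36 - 660) = -2 - 624 = -626)
z - V = sqrt(74) - 1*(-626) = sqrt(74) + 626 = 626 + sqrt(74)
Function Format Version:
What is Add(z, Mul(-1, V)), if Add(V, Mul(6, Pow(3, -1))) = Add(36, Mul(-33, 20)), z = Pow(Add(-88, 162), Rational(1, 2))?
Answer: Add(626, Pow(74, Rational(1, 2))) ≈ 634.60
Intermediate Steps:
z = Pow(74, Rational(1, 2)) ≈ 8.6023
V = -626 (V = Add(-2, Add(36, Mul(-33, 20))) = Add(-2, Add(36, -660)) = Add(-2, -624) = -626)
Add(z, Mul(-1, V)) = Add(Pow(74, Rational(1, 2)), Mul(-1, -626)) = Add(Pow(74, Rational(1, 2)), 626) = Add(626, Pow(74, Rational(1, 2)))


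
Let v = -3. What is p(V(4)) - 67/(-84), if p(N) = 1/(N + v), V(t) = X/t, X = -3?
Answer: 223/420 ≈ 0.53095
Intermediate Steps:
V(t) = -3/t
p(N) = 1/(-3 + N) (p(N) = 1/(N - 3) = 1/(-3 + N))
p(V(4)) - 67/(-84) = 1/(-3 - 3/4) - 67/(-84) = 1/(-3 - 3*¼) - 67*(-1/84) = 1/(-3 - ¾) + 67/84 = 1/(-15/4) + 67/84 = -4/15 + 67/84 = 223/420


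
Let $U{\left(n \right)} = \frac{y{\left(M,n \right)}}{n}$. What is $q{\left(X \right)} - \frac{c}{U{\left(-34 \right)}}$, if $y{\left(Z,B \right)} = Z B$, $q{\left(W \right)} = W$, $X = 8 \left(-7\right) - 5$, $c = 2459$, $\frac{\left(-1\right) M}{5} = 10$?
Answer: $- \frac{591}{50} \approx -11.82$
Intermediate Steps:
$M = -50$ ($M = \left(-5\right) 10 = -50$)
$X = -61$ ($X = -56 - 5 = -61$)
$y{\left(Z,B \right)} = B Z$
$U{\left(n \right)} = -50$ ($U{\left(n \right)} = \frac{n \left(-50\right)}{n} = \frac{\left(-50\right) n}{n} = -50$)
$q{\left(X \right)} - \frac{c}{U{\left(-34 \right)}} = -61 - \frac{2459}{-50} = -61 - 2459 \left(- \frac{1}{50}\right) = -61 - - \frac{2459}{50} = -61 + \frac{2459}{50} = - \frac{591}{50}$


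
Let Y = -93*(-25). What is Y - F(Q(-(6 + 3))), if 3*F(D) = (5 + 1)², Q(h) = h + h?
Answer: 2313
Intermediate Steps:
Q(h) = 2*h
F(D) = 12 (F(D) = (5 + 1)²/3 = (⅓)*6² = (⅓)*36 = 12)
Y = 2325
Y - F(Q(-(6 + 3))) = 2325 - 1*12 = 2325 - 12 = 2313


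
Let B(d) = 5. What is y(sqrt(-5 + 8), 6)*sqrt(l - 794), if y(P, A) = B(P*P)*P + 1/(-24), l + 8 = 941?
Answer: 5*sqrt(417) - sqrt(139)/24 ≈ 101.61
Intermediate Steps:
l = 933 (l = -8 + 941 = 933)
y(P, A) = -1/24 + 5*P (y(P, A) = 5*P + 1/(-24) = 5*P - 1/24 = -1/24 + 5*P)
y(sqrt(-5 + 8), 6)*sqrt(l - 794) = (-1/24 + 5*sqrt(-5 + 8))*sqrt(933 - 794) = (-1/24 + 5*sqrt(3))*sqrt(139) = sqrt(139)*(-1/24 + 5*sqrt(3))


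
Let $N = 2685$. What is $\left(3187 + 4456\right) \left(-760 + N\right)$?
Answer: $14712775$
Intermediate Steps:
$\left(3187 + 4456\right) \left(-760 + N\right) = \left(3187 + 4456\right) \left(-760 + 2685\right) = 7643 \cdot 1925 = 14712775$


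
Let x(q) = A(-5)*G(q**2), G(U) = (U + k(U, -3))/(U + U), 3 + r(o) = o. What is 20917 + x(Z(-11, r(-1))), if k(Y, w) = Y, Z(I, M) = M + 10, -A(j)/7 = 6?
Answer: 20875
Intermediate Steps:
r(o) = -3 + o
A(j) = -42 (A(j) = -7*6 = -42)
Z(I, M) = 10 + M
G(U) = 1 (G(U) = (U + U)/(U + U) = (2*U)/((2*U)) = (2*U)*(1/(2*U)) = 1)
x(q) = -42 (x(q) = -42*1 = -42)
20917 + x(Z(-11, r(-1))) = 20917 - 42 = 20875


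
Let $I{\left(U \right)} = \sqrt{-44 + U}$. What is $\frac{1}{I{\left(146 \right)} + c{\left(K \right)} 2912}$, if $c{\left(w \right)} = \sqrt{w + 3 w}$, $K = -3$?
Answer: $\frac{1}{\sqrt{102} + 5824 i \sqrt{3}} \approx 9.93 \cdot 10^{-8} - 9.9133 \cdot 10^{-5} i$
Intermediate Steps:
$c{\left(w \right)} = 2 \sqrt{w}$ ($c{\left(w \right)} = \sqrt{4 w} = 2 \sqrt{w}$)
$\frac{1}{I{\left(146 \right)} + c{\left(K \right)} 2912} = \frac{1}{\sqrt{-44 + 146} + 2 \sqrt{-3} \cdot 2912} = \frac{1}{\sqrt{102} + 2 i \sqrt{3} \cdot 2912} = \frac{1}{\sqrt{102} + 5824 i \sqrt{3}}$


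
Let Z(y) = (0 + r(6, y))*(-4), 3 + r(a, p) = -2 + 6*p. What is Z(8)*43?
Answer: -7396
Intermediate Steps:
r(a, p) = -5 + 6*p (r(a, p) = -3 + (-2 + 6*p) = -5 + 6*p)
Z(y) = 20 - 24*y (Z(y) = (0 + (-5 + 6*y))*(-4) = (-5 + 6*y)*(-4) = 20 - 24*y)
Z(8)*43 = (20 - 24*8)*43 = (20 - 192)*43 = -172*43 = -7396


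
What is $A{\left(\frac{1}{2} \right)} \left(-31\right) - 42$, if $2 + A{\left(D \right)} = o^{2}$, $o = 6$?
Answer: $-1096$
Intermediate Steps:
$A{\left(D \right)} = 34$ ($A{\left(D \right)} = -2 + 6^{2} = -2 + 36 = 34$)
$A{\left(\frac{1}{2} \right)} \left(-31\right) - 42 = 34 \left(-31\right) - 42 = -1054 - 42 = -1096$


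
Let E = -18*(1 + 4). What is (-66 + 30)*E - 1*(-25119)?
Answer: 28359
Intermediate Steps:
E = -90 (E = -18*5 = -90)
(-66 + 30)*E - 1*(-25119) = (-66 + 30)*(-90) - 1*(-25119) = -36*(-90) + 25119 = 3240 + 25119 = 28359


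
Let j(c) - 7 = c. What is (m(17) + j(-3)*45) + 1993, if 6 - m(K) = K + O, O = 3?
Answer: 2159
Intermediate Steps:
j(c) = 7 + c
m(K) = 3 - K (m(K) = 6 - (K + 3) = 6 - (3 + K) = 6 + (-3 - K) = 3 - K)
(m(17) + j(-3)*45) + 1993 = ((3 - 1*17) + (7 - 3)*45) + 1993 = ((3 - 17) + 4*45) + 1993 = (-14 + 180) + 1993 = 166 + 1993 = 2159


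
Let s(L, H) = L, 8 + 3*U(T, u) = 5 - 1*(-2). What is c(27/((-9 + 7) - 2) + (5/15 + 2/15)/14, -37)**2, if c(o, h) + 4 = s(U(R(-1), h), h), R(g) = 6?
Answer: 169/9 ≈ 18.778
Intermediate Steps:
U(T, u) = -1/3 (U(T, u) = -8/3 + (5 - 1*(-2))/3 = -8/3 + (5 + 2)/3 = -8/3 + (1/3)*7 = -8/3 + 7/3 = -1/3)
c(o, h) = -13/3 (c(o, h) = -4 - 1/3 = -13/3)
c(27/((-9 + 7) - 2) + (5/15 + 2/15)/14, -37)**2 = (-13/3)**2 = 169/9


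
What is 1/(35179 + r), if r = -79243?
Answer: -1/44064 ≈ -2.2694e-5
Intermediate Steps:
1/(35179 + r) = 1/(35179 - 79243) = 1/(-44064) = -1/44064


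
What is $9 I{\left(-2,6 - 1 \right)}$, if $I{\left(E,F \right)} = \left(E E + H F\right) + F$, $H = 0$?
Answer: $81$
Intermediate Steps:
$I{\left(E,F \right)} = F + E^{2}$ ($I{\left(E,F \right)} = \left(E E + 0 F\right) + F = \left(E^{2} + 0\right) + F = E^{2} + F = F + E^{2}$)
$9 I{\left(-2,6 - 1 \right)} = 9 \left(\left(6 - 1\right) + \left(-2\right)^{2}\right) = 9 \left(5 + 4\right) = 9 \cdot 9 = 81$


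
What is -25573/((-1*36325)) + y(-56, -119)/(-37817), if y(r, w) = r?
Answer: 969128341/1373702525 ≈ 0.70549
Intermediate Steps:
-25573/((-1*36325)) + y(-56, -119)/(-37817) = -25573/((-1*36325)) - 56/(-37817) = -25573/(-36325) - 56*(-1/37817) = -25573*(-1/36325) + 56/37817 = 25573/36325 + 56/37817 = 969128341/1373702525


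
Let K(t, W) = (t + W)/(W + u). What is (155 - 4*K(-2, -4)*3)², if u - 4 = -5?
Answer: 494209/25 ≈ 19768.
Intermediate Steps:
u = -1 (u = 4 - 5 = -1)
K(t, W) = (W + t)/(-1 + W) (K(t, W) = (t + W)/(W - 1) = (W + t)/(-1 + W))
(155 - 4*K(-2, -4)*3)² = (155 - 4*(-4 - 2)/(-1 - 4)*3)² = (155 - 4*(-6)/(-5)*3)² = (155 - (-4)*(-6)/5*3)² = (155 - 4*6/5*3)² = (155 - 24/5*3)² = (155 - 72/5)² = (703/5)² = 494209/25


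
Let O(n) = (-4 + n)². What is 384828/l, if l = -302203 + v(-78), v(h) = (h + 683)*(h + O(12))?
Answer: -384828/310673 ≈ -1.2387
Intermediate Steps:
v(h) = (64 + h)*(683 + h) (v(h) = (h + 683)*(h + (-4 + 12)²) = (683 + h)*(h + 8²) = (683 + h)*(h + 64) = (683 + h)*(64 + h) = (64 + h)*(683 + h))
l = -310673 (l = -302203 + (43712 + (-78)² + 747*(-78)) = -302203 + (43712 + 6084 - 58266) = -302203 - 8470 = -310673)
384828/l = 384828/(-310673) = 384828*(-1/310673) = -384828/310673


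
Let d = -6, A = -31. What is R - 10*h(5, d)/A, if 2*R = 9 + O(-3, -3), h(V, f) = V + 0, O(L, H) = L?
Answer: 143/31 ≈ 4.6129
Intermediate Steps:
h(V, f) = V
R = 3 (R = (9 - 3)/2 = (1/2)*6 = 3)
R - 10*h(5, d)/A = 3 - 50/(-31) = 3 - 50*(-1)/31 = 3 - 10*(-5/31) = 3 + 50/31 = 143/31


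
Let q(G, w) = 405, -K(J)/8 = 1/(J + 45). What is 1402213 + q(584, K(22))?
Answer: 1402618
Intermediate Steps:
K(J) = -8/(45 + J) (K(J) = -8/(J + 45) = -8/(45 + J))
1402213 + q(584, K(22)) = 1402213 + 405 = 1402618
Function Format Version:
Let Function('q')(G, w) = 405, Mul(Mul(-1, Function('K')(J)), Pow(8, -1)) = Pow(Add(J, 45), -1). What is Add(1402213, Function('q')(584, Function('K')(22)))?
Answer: 1402618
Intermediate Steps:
Function('K')(J) = Mul(-8, Pow(Add(45, J), -1)) (Function('K')(J) = Mul(-8, Pow(Add(J, 45), -1)) = Mul(-8, Pow(Add(45, J), -1)))
Add(1402213, Function('q')(584, Function('K')(22))) = Add(1402213, 405) = 1402618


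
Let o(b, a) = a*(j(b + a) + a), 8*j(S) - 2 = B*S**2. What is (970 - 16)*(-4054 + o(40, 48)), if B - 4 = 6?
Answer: 441608508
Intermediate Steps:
B = 10 (B = 4 + 6 = 10)
j(S) = 1/4 + 5*S**2/4 (j(S) = 1/4 + (10*S**2)/8 = 1/4 + 5*S**2/4)
o(b, a) = a*(1/4 + a + 5*(a + b)**2/4) (o(b, a) = a*((1/4 + 5*(b + a)**2/4) + a) = a*((1/4 + 5*(a + b)**2/4) + a) = a*(1/4 + a + 5*(a + b)**2/4))
(970 - 16)*(-4054 + o(40, 48)) = (970 - 16)*(-4054 + (1/4)*48*(1 + 4*48 + 5*(48 + 40)**2)) = 954*(-4054 + (1/4)*48*(1 + 192 + 5*88**2)) = 954*(-4054 + (1/4)*48*(1 + 192 + 5*7744)) = 954*(-4054 + (1/4)*48*(1 + 192 + 38720)) = 954*(-4054 + (1/4)*48*38913) = 954*(-4054 + 466956) = 954*462902 = 441608508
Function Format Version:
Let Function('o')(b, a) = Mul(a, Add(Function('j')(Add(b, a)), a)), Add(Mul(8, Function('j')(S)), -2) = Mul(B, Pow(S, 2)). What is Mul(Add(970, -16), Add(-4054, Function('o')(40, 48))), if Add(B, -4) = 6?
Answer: 441608508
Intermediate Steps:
B = 10 (B = Add(4, 6) = 10)
Function('j')(S) = Add(Rational(1, 4), Mul(Rational(5, 4), Pow(S, 2))) (Function('j')(S) = Add(Rational(1, 4), Mul(Rational(1, 8), Mul(10, Pow(S, 2)))) = Add(Rational(1, 4), Mul(Rational(5, 4), Pow(S, 2))))
Function('o')(b, a) = Mul(a, Add(Rational(1, 4), a, Mul(Rational(5, 4), Pow(Add(a, b), 2)))) (Function('o')(b, a) = Mul(a, Add(Add(Rational(1, 4), Mul(Rational(5, 4), Pow(Add(b, a), 2))), a)) = Mul(a, Add(Add(Rational(1, 4), Mul(Rational(5, 4), Pow(Add(a, b), 2))), a)) = Mul(a, Add(Rational(1, 4), a, Mul(Rational(5, 4), Pow(Add(a, b), 2)))))
Mul(Add(970, -16), Add(-4054, Function('o')(40, 48))) = Mul(Add(970, -16), Add(-4054, Mul(Rational(1, 4), 48, Add(1, Mul(4, 48), Mul(5, Pow(Add(48, 40), 2)))))) = Mul(954, Add(-4054, Mul(Rational(1, 4), 48, Add(1, 192, Mul(5, Pow(88, 2)))))) = Mul(954, Add(-4054, Mul(Rational(1, 4), 48, Add(1, 192, Mul(5, 7744))))) = Mul(954, Add(-4054, Mul(Rational(1, 4), 48, Add(1, 192, 38720)))) = Mul(954, Add(-4054, Mul(Rational(1, 4), 48, 38913))) = Mul(954, Add(-4054, 466956)) = Mul(954, 462902) = 441608508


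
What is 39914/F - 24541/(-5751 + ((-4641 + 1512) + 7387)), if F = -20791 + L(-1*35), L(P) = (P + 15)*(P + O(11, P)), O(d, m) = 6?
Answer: 436406549/30175023 ≈ 14.463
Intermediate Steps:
L(P) = (6 + P)*(15 + P) (L(P) = (P + 15)*(P + 6) = (15 + P)*(6 + P) = (6 + P)*(15 + P))
F = -20211 (F = -20791 + (90 + (-1*35)**2 + 21*(-1*35)) = -20791 + (90 + (-35)**2 + 21*(-35)) = -20791 + (90 + 1225 - 735) = -20791 + 580 = -20211)
39914/F - 24541/(-5751 + ((-4641 + 1512) + 7387)) = 39914/(-20211) - 24541/(-5751 + ((-4641 + 1512) + 7387)) = 39914*(-1/20211) - 24541/(-5751 + (-3129 + 7387)) = -39914/20211 - 24541/(-5751 + 4258) = -39914/20211 - 24541/(-1493) = -39914/20211 - 24541*(-1/1493) = -39914/20211 + 24541/1493 = 436406549/30175023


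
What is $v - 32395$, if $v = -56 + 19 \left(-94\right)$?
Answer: $-34237$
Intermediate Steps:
$v = -1842$ ($v = -56 - 1786 = -1842$)
$v - 32395 = -1842 - 32395 = -34237$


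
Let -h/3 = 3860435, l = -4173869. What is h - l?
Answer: -7407436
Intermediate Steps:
h = -11581305 (h = -3*3860435 = -11581305)
h - l = -11581305 - 1*(-4173869) = -11581305 + 4173869 = -7407436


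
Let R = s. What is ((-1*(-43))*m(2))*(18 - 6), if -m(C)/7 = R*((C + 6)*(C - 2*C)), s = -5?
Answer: -288960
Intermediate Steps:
R = -5
m(C) = -35*C*(6 + C) (m(C) = -(-35)*(C + 6)*(C - 2*C) = -(-35)*(6 + C)*(-C) = -(-35)*(-C*(6 + C)) = -35*C*(6 + C))
((-1*(-43))*m(2))*(18 - 6) = ((-1*(-43))*(-35*2*(6 + 2)))*(18 - 6) = (43*(-35*2*8))*12 = (43*(-560))*12 = -24080*12 = -288960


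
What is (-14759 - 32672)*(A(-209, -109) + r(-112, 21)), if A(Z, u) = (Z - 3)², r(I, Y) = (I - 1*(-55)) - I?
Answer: -2134347569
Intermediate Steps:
r(I, Y) = 55 (r(I, Y) = (I + 55) - I = (55 + I) - I = 55)
A(Z, u) = (-3 + Z)²
(-14759 - 32672)*(A(-209, -109) + r(-112, 21)) = (-14759 - 32672)*((-3 - 209)² + 55) = -47431*((-212)² + 55) = -47431*(44944 + 55) = -47431*44999 = -2134347569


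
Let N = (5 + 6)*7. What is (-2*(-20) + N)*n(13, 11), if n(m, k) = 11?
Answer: 1287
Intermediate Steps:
N = 77 (N = 11*7 = 77)
(-2*(-20) + N)*n(13, 11) = (-2*(-20) + 77)*11 = (40 + 77)*11 = 117*11 = 1287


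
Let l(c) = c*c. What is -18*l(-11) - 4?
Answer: -2182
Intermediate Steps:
l(c) = c**2
-18*l(-11) - 4 = -18*(-11)**2 - 4 = -18*121 - 4 = -2178 - 4 = -2182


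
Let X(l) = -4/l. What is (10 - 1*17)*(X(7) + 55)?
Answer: -381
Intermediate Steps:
(10 - 1*17)*(X(7) + 55) = (10 - 1*17)*(-4/7 + 55) = (10 - 17)*(-4*⅐ + 55) = -7*(-4/7 + 55) = -7*381/7 = -381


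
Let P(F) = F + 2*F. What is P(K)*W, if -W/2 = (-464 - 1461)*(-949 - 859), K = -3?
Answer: 62647200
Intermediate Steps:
W = -6960800 (W = -2*(-464 - 1461)*(-949 - 859) = -(-3850)*(-1808) = -2*3480400 = -6960800)
P(F) = 3*F
P(K)*W = (3*(-3))*(-6960800) = -9*(-6960800) = 62647200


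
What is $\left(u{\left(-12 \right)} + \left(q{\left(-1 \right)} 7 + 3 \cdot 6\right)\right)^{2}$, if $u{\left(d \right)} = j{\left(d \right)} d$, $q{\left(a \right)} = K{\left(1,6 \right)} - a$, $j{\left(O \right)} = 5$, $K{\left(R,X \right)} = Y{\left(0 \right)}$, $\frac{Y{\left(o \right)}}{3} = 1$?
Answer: $196$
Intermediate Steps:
$Y{\left(o \right)} = 3$ ($Y{\left(o \right)} = 3 \cdot 1 = 3$)
$K{\left(R,X \right)} = 3$
$q{\left(a \right)} = 3 - a$
$u{\left(d \right)} = 5 d$
$\left(u{\left(-12 \right)} + \left(q{\left(-1 \right)} 7 + 3 \cdot 6\right)\right)^{2} = \left(5 \left(-12\right) + \left(\left(3 - -1\right) 7 + 3 \cdot 6\right)\right)^{2} = \left(-60 + \left(\left(3 + 1\right) 7 + 18\right)\right)^{2} = \left(-60 + \left(4 \cdot 7 + 18\right)\right)^{2} = \left(-60 + \left(28 + 18\right)\right)^{2} = \left(-60 + 46\right)^{2} = \left(-14\right)^{2} = 196$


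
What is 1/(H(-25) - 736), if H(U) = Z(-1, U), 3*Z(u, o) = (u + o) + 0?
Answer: -3/2234 ≈ -0.0013429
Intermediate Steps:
Z(u, o) = o/3 + u/3 (Z(u, o) = ((u + o) + 0)/3 = ((o + u) + 0)/3 = (o + u)/3 = o/3 + u/3)
H(U) = -1/3 + U/3 (H(U) = U/3 + (1/3)*(-1) = U/3 - 1/3 = -1/3 + U/3)
1/(H(-25) - 736) = 1/((-1/3 + (1/3)*(-25)) - 736) = 1/((-1/3 - 25/3) - 736) = 1/(-26/3 - 736) = 1/(-2234/3) = -3/2234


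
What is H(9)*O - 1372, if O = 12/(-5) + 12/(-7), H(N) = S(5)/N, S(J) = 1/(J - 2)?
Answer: -144076/105 ≈ -1372.2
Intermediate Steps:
S(J) = 1/(-2 + J)
H(N) = 1/(3*N) (H(N) = 1/((-2 + 5)*N) = 1/(3*N))
O = -144/35 (O = 12*(-⅕) + 12*(-⅐) = -12/5 - 12/7 = -144/35 ≈ -4.1143)
H(9)*O - 1372 = ((⅓)/9)*(-144/35) - 1372 = ((⅓)*(⅑))*(-144/35) - 1372 = (1/27)*(-144/35) - 1372 = -16/105 - 1372 = -144076/105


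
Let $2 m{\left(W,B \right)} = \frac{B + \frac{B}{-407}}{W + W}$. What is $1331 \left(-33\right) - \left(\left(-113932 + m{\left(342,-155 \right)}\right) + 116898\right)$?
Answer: $- \frac{13053303467}{278388} \approx -46889.0$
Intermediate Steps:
$m{\left(W,B \right)} = \frac{203 B}{814 W}$ ($m{\left(W,B \right)} = \frac{\left(B + \frac{B}{-407}\right) \frac{1}{W + W}}{2} = \frac{\left(B + B \left(- \frac{1}{407}\right)\right) \frac{1}{2 W}}{2} = \frac{\left(B - \frac{B}{407}\right) \frac{1}{2 W}}{2} = \frac{\frac{406 B}{407} \frac{1}{2 W}}{2} = \frac{\frac{203}{407} B \frac{1}{W}}{2} = \frac{203 B}{814 W}$)
$1331 \left(-33\right) - \left(\left(-113932 + m{\left(342,-155 \right)}\right) + 116898\right) = 1331 \left(-33\right) - \left(\left(-113932 + \frac{203}{814} \left(-155\right) \frac{1}{342}\right) + 116898\right) = -43923 - \left(\left(-113932 + \frac{203}{814} \left(-155\right) \frac{1}{342}\right) + 116898\right) = -43923 - \left(\left(-113932 - \frac{31465}{278388}\right) + 116898\right) = -43923 - \left(- \frac{31717333081}{278388} + 116898\right) = -43923 - \frac{825667343}{278388} = - \frac{13053303467}{278388}$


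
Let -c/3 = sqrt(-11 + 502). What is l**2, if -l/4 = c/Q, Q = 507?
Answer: 7856/28561 ≈ 0.27506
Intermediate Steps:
c = -3*sqrt(491) (c = -3*sqrt(-11 + 502) = -3*sqrt(491) ≈ -66.476)
l = 4*sqrt(491)/169 (l = -4*(-3*sqrt(491))/507 = -(-4)*sqrt(491)/169 = 4*sqrt(491)/169 ≈ 0.52446)
l**2 = (4*sqrt(491)/169)**2 = 7856/28561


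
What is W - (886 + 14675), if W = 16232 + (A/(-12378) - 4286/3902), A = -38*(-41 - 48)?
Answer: 8085587701/12074739 ≈ 669.63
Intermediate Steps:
A = 3382 (A = -38*(-89) = 3382)
W = 195980601280/12074739 (W = 16232 + (3382/(-12378) - 4286/3902) = 16232 + (3382*(-1/12378) - 4286*1/3902) = 16232 + (-1691/6189 - 2143/1951) = 16232 - 16562168/12074739 = 195980601280/12074739 ≈ 16231.)
W - (886 + 14675) = 195980601280/12074739 - (886 + 14675) = 195980601280/12074739 - 1*15561 = 195980601280/12074739 - 15561 = 8085587701/12074739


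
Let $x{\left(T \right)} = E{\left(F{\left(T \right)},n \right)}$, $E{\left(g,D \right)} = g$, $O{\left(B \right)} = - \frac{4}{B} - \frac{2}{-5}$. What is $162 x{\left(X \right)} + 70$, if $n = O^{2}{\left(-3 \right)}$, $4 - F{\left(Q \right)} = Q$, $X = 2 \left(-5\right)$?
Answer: $2338$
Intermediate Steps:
$O{\left(B \right)} = \frac{2}{5} - \frac{4}{B}$ ($O{\left(B \right)} = - \frac{4}{B} - - \frac{2}{5} = - \frac{4}{B} + \frac{2}{5} = \frac{2}{5} - \frac{4}{B}$)
$X = -10$
$F{\left(Q \right)} = 4 - Q$
$n = \frac{676}{225}$ ($n = \left(\frac{2}{5} - \frac{4}{-3}\right)^{2} = \left(\frac{2}{5} - - \frac{4}{3}\right)^{2} = \left(\frac{2}{5} + \frac{4}{3}\right)^{2} = \left(\frac{26}{15}\right)^{2} = \frac{676}{225} \approx 3.0044$)
$x{\left(T \right)} = 4 - T$
$162 x{\left(X \right)} + 70 = 162 \left(4 - -10\right) + 70 = 162 \left(4 + 10\right) + 70 = 162 \cdot 14 + 70 = 2268 + 70 = 2338$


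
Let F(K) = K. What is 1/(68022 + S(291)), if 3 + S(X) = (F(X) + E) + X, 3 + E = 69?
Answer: 1/68667 ≈ 1.4563e-5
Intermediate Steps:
E = 66 (E = -3 + 69 = 66)
S(X) = 63 + 2*X (S(X) = -3 + ((X + 66) + X) = -3 + ((66 + X) + X) = -3 + (66 + 2*X) = 63 + 2*X)
1/(68022 + S(291)) = 1/(68022 + (63 + 2*291)) = 1/(68022 + (63 + 582)) = 1/(68022 + 645) = 1/68667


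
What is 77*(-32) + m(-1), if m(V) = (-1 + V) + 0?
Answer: -2466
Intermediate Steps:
m(V) = -1 + V
77*(-32) + m(-1) = 77*(-32) + (-1 - 1) = -2464 - 2 = -2466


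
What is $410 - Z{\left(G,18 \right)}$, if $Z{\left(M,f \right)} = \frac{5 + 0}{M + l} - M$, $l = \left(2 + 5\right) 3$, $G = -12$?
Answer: $\frac{3577}{9} \approx 397.44$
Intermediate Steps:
$l = 21$ ($l = 7 \cdot 3 = 21$)
$Z{\left(M,f \right)} = - M + \frac{5}{21 + M}$ ($Z{\left(M,f \right)} = \frac{5 + 0}{M + 21} - M = \frac{5}{21 + M} - M = - M + \frac{5}{21 + M}$)
$410 - Z{\left(G,18 \right)} = 410 - \frac{5 - \left(-12\right)^{2} - -252}{21 - 12} = 410 - \frac{5 - 144 + 252}{9} = 410 - \frac{1}{9} \cdot 113 = 410 - \frac{113}{9} = \frac{3577}{9}$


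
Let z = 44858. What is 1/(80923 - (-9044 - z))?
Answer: 1/134825 ≈ 7.4170e-6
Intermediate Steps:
1/(80923 - (-9044 - z)) = 1/(80923 - (-9044 - 1*44858)) = 1/(80923 - (-9044 - 44858)) = 1/(80923 - 1*(-53902)) = 1/(80923 + 53902) = 1/134825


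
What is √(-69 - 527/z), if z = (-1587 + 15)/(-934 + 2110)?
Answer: √5581517/131 ≈ 18.035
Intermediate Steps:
z = -131/98 (z = -1572/1176 = -1572*1/1176 = -131/98 ≈ -1.3367)
√(-69 - 527/z) = √(-69 - 527/(-131/98)) = √(-69 - 527*(-98/131)) = √(-69 + 51646/131) = √(42607/131) = √5581517/131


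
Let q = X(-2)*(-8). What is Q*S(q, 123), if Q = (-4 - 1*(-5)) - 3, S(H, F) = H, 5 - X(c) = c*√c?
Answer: 80 + 32*I*√2 ≈ 80.0 + 45.255*I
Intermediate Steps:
X(c) = 5 - c^(3/2) (X(c) = 5 - c*√c = 5 - c^(3/2))
q = -40 - 16*I*√2 (q = (5 - (-2)^(3/2))*(-8) = (5 - (-2)*I*√2)*(-8) = (5 + 2*I*√2)*(-8) = -40 - 16*I*√2 ≈ -40.0 - 22.627*I)
Q = -2 (Q = (-4 + 5) - 3 = 1 - 3 = -2)
Q*S(q, 123) = -2*(-40 - 16*I*√2) = 80 + 32*I*√2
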